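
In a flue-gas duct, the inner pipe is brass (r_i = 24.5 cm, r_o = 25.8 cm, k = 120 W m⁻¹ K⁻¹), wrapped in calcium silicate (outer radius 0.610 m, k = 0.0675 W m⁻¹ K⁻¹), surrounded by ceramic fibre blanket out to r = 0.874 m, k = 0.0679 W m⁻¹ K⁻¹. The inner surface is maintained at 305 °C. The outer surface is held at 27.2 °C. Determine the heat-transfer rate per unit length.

Treat each layer as a resistance in series:
  R'_brass = ln(0.258/0.245)/(2πk) = 0.05170/(2π·120) = 6.857×10^-5 m·K/W
  R'_calcium silicate = ln(0.610/0.258)/(2πk) = 0.8605/(2π·0.0675) = 2.029 m·K/W
  R'_ceramic fibre blanket = ln(0.874/0.610)/(2πk) = 0.3596/(2π·0.0679) = 0.8429 m·K/W
ΣR = 6.857×10^-5 + 2.029 + 0.8429 = 2.872 m·K/W
Q' = ΔT/ΣR = (305 °C − 27.2 °C)/2.872 = 96.7 W/m

Q' = 96.7 W/m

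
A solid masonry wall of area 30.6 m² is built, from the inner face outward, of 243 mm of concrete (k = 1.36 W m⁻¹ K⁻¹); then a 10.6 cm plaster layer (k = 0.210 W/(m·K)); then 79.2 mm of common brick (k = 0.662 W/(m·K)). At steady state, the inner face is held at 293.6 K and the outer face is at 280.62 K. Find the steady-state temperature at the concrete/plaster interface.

T = 290.7 K

Treat each layer as a resistance in series:
  R_concrete = L/(kA) = 0.243/(1.36·30.6) = 0.005839 K/W
  R_plaster = L/(kA) = 0.106/(0.210·30.6) = 0.01650 K/W
  R_common brick = L/(kA) = 0.0792/(0.662·30.6) = 0.003910 K/W
ΣR = 0.005839 + 0.01650 + 0.003910 = 0.02625 K/W
Q = ΔT/ΣR = (293.6 K − 280.62 K)/0.02625 = 494.5 W
From the inner boundary to the concrete/plaster interface, ΣR_partial = 0.005839 K/W.
T_interface = T_in − Q·ΣR_partial = 293.6 K − (494.5)(0.005839) = 290.7 K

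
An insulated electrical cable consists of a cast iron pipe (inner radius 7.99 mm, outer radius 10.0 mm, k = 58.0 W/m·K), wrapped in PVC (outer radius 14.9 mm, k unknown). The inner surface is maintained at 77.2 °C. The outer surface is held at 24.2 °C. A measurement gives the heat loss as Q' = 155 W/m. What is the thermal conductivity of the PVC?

k = 0.186 W/m·K

ΣR = ΔT/Q' = |77.2 − 24.2|/155 = 0.3419 m·K/W
Known resistances:
  R'_cast iron = ln(0.0100/0.00799)/(2πk) = 0.2244/(2π·58.0) = 6.157×10^-4 m·K/W
R_PVC = ΣR − ΣR_known = 0.3419 − 6.157×10^-4 = 0.3413 m·K/W
ln(r₂/r₁)/(2πk) = 0.3413 ⇒ k = 0.3988/(2π·0.3413) = 0.186 W/m·K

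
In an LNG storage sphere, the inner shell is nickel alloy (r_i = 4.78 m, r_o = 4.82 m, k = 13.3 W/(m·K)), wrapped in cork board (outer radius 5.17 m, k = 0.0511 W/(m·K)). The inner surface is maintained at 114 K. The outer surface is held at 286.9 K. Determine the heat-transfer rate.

Resistance network (inner→outer):
  R_nickel alloy = (1/4.78 − 1/4.82)/(4πk) = 0.001736/(4π·13.3) = 1.039×10^-5 K/W
  R_cork board = (1/4.82 − 1/5.17)/(4πk) = 0.01405/(4π·0.0511) = 0.02187 K/W
ΣR = 1.039×10^-5 + 0.02187 = 0.02188 K/W
Q = ΔT/ΣR = (114 K − 286.9 K)/0.02188 = -7900 W
(Negative Q ⇒ heat flows inward; heat gain = 7900 W.)

Q = 7900 W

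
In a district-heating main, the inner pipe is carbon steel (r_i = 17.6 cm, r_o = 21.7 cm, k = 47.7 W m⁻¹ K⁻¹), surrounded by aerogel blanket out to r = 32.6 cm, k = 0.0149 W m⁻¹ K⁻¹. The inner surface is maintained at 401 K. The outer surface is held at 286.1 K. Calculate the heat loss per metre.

Resistance network (inner→outer):
  R'_carbon steel = ln(0.217/0.176)/(2πk) = 0.2094/(2π·47.7) = 6.987×10^-4 m·K/W
  R'_aerogel blanket = ln(0.326/0.217)/(2πk) = 0.4070/(2π·0.0149) = 4.347 m·K/W
ΣR = 6.987×10^-4 + 4.347 = 4.348 m·K/W
Q' = ΔT/ΣR = (401 K − 286.1 K)/4.348 = 26.4 W/m

Q' = 26.4 W/m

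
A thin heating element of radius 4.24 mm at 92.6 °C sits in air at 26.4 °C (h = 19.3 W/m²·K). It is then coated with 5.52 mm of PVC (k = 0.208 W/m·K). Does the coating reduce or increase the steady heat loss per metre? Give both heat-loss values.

Critical radius for a cylinder: r_cr = k/h = 0.0108 m = 1.08 cm.
Outer radius after coating: r₂ = 0.00424 + 0.00552 = 0.00976 m.
Since r₁ < r_cr and r₂ ≤ r_cr, the coating moves toward the maximum at r_cr — heat loss rises.
Bare: R = 1/(2πr₁h) = 1.945 m·K/W; Q = 66.2/1.945 = 34.0 W/m.
Coated: R = R_cond + R_conv = 1.483 m·K/W; Q = 66.2/1.483 = 44.6 W/m.

increases: 34.0 → 44.6 W/m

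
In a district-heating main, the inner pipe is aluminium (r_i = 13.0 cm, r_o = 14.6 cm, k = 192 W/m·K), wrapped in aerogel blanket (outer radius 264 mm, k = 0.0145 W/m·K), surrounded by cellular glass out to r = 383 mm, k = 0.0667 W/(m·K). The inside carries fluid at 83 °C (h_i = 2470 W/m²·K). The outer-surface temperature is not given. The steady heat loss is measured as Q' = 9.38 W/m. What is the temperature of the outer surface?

T_out = 13.7 °C

Sum the resistances:
  R'_conv,in = 1/(2πr h) = 1/(2π·0.130·2470) = 4.957×10^-4 m·K/W
  R'_aluminium = ln(0.146/0.130)/(2πk) = 0.1161/(2π·192) = 9.622×10^-5 m·K/W
  R'_aerogel blanket = ln(0.264/0.146)/(2πk) = 0.5923/(2π·0.0145) = 6.502 m·K/W
  R'_cellular glass = ln(0.383/0.264)/(2πk) = 0.3721/(2π·0.0667) = 0.8878 m·K/W
ΣR = 7.390 m·K/W
ΔT = Q'·ΣR = 9.38 × 7.390 = 69.32 K
Heat flows outward, so T_out = T_in − ΔT = 83 − 69.32 = 13.7 °C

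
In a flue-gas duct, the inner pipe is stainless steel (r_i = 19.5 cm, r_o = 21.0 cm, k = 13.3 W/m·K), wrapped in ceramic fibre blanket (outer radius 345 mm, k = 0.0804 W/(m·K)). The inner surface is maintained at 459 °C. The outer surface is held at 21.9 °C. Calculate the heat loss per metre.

Q' = 444 W/m

Series thermal resistances, inner to outer:
  R'_stainless steel = ln(0.210/0.195)/(2πk) = 0.07411/(2π·13.3) = 8.868×10^-4 m·K/W
  R'_ceramic fibre blanket = ln(0.345/0.210)/(2πk) = 0.4964/(2π·0.0804) = 0.9827 m·K/W
ΣR = 8.868×10^-4 + 0.9827 = 0.9836 m·K/W
Q' = ΔT/ΣR = (459 °C − 21.9 °C)/0.9836 = 444 W/m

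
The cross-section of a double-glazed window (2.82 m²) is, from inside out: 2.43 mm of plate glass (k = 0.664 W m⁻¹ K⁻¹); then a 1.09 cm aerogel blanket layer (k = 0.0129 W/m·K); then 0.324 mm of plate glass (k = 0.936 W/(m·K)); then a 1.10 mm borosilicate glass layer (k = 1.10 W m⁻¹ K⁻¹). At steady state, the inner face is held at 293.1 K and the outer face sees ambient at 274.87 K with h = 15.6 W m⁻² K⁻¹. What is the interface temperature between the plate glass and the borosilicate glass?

T = 276.17 K

Series thermal resistances, inner to outer:
  R_plate glass = L/(kA) = 0.00243/(0.664·2.82) = 0.001298 K/W
  R_aerogel blanket = L/(kA) = 0.0109/(0.0129·2.82) = 0.2996 K/W
  R_plate glass = L/(kA) = 3.24×10^-4/(0.936·2.82) = 1.227×10^-4 K/W
  R_borosilicate glass = L/(kA) = 0.00110/(1.10·2.82) = 3.546×10^-4 K/W
  R_conv,out = 1/(hA) = 1/(15.6·2.82) = 0.02273 K/W
ΣR = 0.001298 + 0.2996 + 1.227×10^-4 + 3.546×10^-4 + 0.02273 = 0.3241 K/W
Q = ΔT/ΣR = (293.1 K − 274.87 K)/0.3241 = 56.25 W
From the inner boundary to the plate glass/borosilicate glass interface, ΣR_partial = 0.3010 K/W.
T_interface = T_in − Q·ΣR_partial = 293.1 K − (56.25)(0.3010) = 276.17 K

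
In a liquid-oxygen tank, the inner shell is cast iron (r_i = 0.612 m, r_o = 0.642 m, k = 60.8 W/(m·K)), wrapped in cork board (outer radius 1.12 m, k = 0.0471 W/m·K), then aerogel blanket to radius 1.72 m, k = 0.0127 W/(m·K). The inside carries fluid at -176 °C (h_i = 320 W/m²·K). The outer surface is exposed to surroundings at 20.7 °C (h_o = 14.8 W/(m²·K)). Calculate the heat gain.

Treat each layer as a resistance in series:
  R_conv,in = 1/(4πr²h) = 1/(4π·0.612²·320) = 6.640×10^-4 K/W
  R_cast iron = (1/0.612 − 1/0.642)/(4πk) = 0.07635/(4π·60.8) = 9.994×10^-5 K/W
  R_cork board = (1/0.642 − 1/1.12)/(4πk) = 0.6648/(4π·0.0471) = 1.123 K/W
  R_aerogel blanket = (1/1.12 − 1/1.72)/(4πk) = 0.3115/(4π·0.0127) = 1.952 K/W
  R_conv,out = 1/(4πr²h) = 1/(4π·1.72²·14.8) = 0.001817 K/W
ΣR = 6.640×10^-4 + 9.994×10^-5 + 1.123 + 1.952 + 0.001817 = 3.078 K/W
Q = ΔT/ΣR = (-176 °C − 20.7 °C)/3.078 = -63.9 W
(Negative Q ⇒ heat flows inward; heat gain = 63.9 W.)

Q = 63.9 W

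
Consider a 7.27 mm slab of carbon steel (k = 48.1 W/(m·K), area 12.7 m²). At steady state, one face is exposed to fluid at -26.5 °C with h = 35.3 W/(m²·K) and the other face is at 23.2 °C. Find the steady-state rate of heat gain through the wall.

Q = 22200 W

Series thermal resistances, inner to outer:
  R_conv,in = 1/(hA) = 1/(35.3·12.7) = 0.002231 K/W
  R_carbon steel = L/(kA) = 0.00727/(48.1·12.7) = 1.190×10^-5 K/W
ΣR = 0.002231 + 1.190×10^-5 = 0.002243 K/W
Q = ΔT/ΣR = (-26.5 °C − 23.2 °C)/0.002243 = -22200 W
(Negative Q ⇒ heat flows inward; heat gain = 22200 W.)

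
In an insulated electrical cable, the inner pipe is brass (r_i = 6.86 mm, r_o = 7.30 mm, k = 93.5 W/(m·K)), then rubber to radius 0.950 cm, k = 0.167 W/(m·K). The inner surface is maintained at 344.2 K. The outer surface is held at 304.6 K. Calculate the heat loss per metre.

Series thermal resistances, inner to outer:
  R'_brass = ln(0.00730/0.00686)/(2πk) = 0.06217/(2π·93.5) = 1.058×10^-4 m·K/W
  R'_rubber = ln(0.00950/0.00730)/(2πk) = 0.2634/(2π·0.167) = 0.2510 m·K/W
ΣR = 1.058×10^-4 + 0.2510 = 0.2511 m·K/W
Q' = ΔT/ΣR = (344.2 K − 304.6 K)/0.2511 = 158 W/m

Q' = 158 W/m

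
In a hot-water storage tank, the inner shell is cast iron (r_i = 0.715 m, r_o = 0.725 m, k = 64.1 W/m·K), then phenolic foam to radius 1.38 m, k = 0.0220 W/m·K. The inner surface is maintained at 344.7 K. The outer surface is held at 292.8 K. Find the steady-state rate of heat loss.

Q = 21.9 W

Treat each layer as a resistance in series:
  R_cast iron = (1/0.715 − 1/0.725)/(4πk) = 0.01929/(4π·64.1) = 2.395×10^-5 K/W
  R_phenolic foam = (1/0.725 − 1/1.38)/(4πk) = 0.6547/(4π·0.0220) = 2.368 K/W
ΣR = 2.395×10^-5 + 2.368 = 2.368 K/W
Q = ΔT/ΣR = (344.7 K − 292.8 K)/2.368 = 21.9 W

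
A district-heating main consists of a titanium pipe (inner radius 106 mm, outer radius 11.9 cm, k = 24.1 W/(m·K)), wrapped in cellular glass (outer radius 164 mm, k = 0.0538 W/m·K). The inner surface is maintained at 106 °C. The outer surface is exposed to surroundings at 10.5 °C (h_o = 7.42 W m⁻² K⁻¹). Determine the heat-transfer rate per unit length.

Q' = 88.4 W/m

Treat each layer as a resistance in series:
  R'_titanium = ln(0.119/0.106)/(2πk) = 0.1157/(2π·24.1) = 7.640×10^-4 m·K/W
  R'_cellular glass = ln(0.164/0.119)/(2πk) = 0.3207/(2π·0.0538) = 0.9488 m·K/W
  R'_conv,out = 1/(2πr h) = 1/(2π·0.164·7.42) = 0.1308 m·K/W
ΣR = 7.640×10^-4 + 0.9488 + 0.1308 = 1.080 m·K/W
Q' = ΔT/ΣR = (106 °C − 10.5 °C)/1.080 = 88.4 W/m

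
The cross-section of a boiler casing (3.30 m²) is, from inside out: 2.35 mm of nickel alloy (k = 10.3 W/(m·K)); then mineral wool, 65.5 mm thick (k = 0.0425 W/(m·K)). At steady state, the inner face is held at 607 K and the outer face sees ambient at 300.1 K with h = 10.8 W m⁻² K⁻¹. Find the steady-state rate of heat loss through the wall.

Treat each layer as a resistance in series:
  R_nickel alloy = L/(kA) = 0.00235/(10.3·3.30) = 6.914×10^-5 K/W
  R_mineral wool = L/(kA) = 0.0655/(0.0425·3.30) = 0.4670 K/W
  R_conv,out = 1/(hA) = 1/(10.8·3.30) = 0.02806 K/W
ΣR = 6.914×10^-5 + 0.4670 + 0.02806 = 0.4951 K/W
Q = ΔT/ΣR = (607 K − 300.1 K)/0.4951 = 620 W

Q = 620 W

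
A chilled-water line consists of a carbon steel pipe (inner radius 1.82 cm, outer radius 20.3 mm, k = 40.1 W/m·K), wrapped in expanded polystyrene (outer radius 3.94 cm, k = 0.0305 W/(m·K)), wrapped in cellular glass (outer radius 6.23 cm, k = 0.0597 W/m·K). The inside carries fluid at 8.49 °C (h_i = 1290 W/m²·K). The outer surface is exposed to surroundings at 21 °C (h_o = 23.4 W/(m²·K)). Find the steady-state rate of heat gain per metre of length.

Resistance network (inner→outer):
  R'_conv,in = 1/(2πr h) = 1/(2π·0.0182·1290) = 0.006779 m·K/W
  R'_carbon steel = ln(0.0203/0.0182)/(2πk) = 0.1092/(2π·40.1) = 4.334×10^-4 m·K/W
  R'_expanded polystyrene = ln(0.0394/0.0203)/(2πk) = 0.6631/(2π·0.0305) = 3.460 m·K/W
  R'_cellular glass = ln(0.0623/0.0394)/(2πk) = 0.4582/(2π·0.0597) = 1.222 m·K/W
  R'_conv,out = 1/(2πr h) = 1/(2π·0.0623·23.4) = 0.1092 m·K/W
ΣR = 0.006779 + 4.334×10^-4 + 3.460 + 1.222 + 0.1092 = 4.798 m·K/W
Q' = ΔT/ΣR = (8.49 °C − 21 °C)/4.798 = -2.61 W/m
(Negative Q' ⇒ heat flows inward; heat gain = 2.61 W/m.)

Q' = 2.61 W/m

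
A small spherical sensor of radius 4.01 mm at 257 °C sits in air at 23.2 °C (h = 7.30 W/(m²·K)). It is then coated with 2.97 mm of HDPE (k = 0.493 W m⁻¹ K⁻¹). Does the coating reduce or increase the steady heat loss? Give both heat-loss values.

increases: 0.345 → 0.971 W

Critical radius for a sphere: r_cr = 2k/h = 0.135 m = 13.5 cm.
Outer radius after coating: r₂ = 0.00401 + 0.00297 = 0.00698 m.
Since r₁ < r_cr and r₂ ≤ r_cr, the coating moves toward the maximum at r_cr — heat loss rises.
Bare: R = 1/(4πr₁²h) = 677.9 K/W; Q = 233.8/677.9 = 0.345 W.
Coated: R = R_cond + R_conv = 240.9 K/W; Q = 233.8/240.9 = 0.971 W.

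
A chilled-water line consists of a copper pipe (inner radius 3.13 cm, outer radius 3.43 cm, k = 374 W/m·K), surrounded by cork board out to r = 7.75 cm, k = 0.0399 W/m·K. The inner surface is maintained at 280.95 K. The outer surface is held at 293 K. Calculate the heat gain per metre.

Series thermal resistances, inner to outer:
  R'_copper = ln(0.0343/0.0313)/(2πk) = 0.09153/(2π·374) = 3.895×10^-5 m·K/W
  R'_cork board = ln(0.0775/0.0343)/(2πk) = 0.8151/(2π·0.0399) = 3.251 m·K/W
ΣR = 3.895×10^-5 + 3.251 = 3.251 m·K/W
Q' = ΔT/ΣR = (280.95 K − 293 K)/3.251 = -3.71 W/m
(Negative Q' ⇒ heat flows inward; heat gain = 3.71 W/m.)

Q' = 3.71 W/m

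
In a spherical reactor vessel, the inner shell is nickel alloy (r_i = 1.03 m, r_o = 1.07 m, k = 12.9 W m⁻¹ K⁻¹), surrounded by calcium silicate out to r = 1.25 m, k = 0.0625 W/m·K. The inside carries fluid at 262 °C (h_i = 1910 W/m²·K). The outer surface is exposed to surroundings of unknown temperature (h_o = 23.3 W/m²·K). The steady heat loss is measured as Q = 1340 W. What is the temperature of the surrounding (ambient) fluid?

T_out = 29.1 °C

Series resistances:
  R_conv,in = 1/(4πr²h) = 1/(4π·1.03²·1910) = 3.927×10^-5 K/W
  R_nickel alloy = (1/1.03 − 1/1.07)/(4πk) = 0.03629/(4π·12.9) = 2.239×10^-4 K/W
  R_calcium silicate = (1/1.07 − 1/1.25)/(4πk) = 0.1346/(4π·0.0625) = 0.1714 K/W
  R_conv,out = 1/(4πr²h) = 1/(4π·1.25²·23.3) = 0.002186 K/W
ΣR = 0.1738 K/W
ΔT = Q·ΣR = 1340 × 0.1738 = 232.9 K
Heat flows outward, so T_out = T_in − ΔT = 262 − 232.9 = 29.1 °C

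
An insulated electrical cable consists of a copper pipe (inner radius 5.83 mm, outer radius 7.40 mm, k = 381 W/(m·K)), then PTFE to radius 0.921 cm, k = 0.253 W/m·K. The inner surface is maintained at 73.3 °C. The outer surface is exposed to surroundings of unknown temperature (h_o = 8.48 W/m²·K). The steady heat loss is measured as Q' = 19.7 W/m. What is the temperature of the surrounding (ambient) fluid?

Sum the resistances:
  R'_copper = ln(0.00740/0.00583)/(2πk) = 0.2385/(2π·381) = 9.961×10^-5 m·K/W
  R'_PTFE = ln(0.00921/0.00740)/(2πk) = 0.2188/(2π·0.253) = 0.1376 m·K/W
  R'_conv,out = 1/(2πr h) = 1/(2π·0.00921·8.48) = 2.038 m·K/W
ΣR = 2.176 m·K/W
ΔT = Q'·ΣR = 19.7 × 2.176 = 42.87 K
Heat flows outward, so T_out = T_in − ΔT = 73.3 − 42.87 = 30.4 °C

T_out = 30.4 °C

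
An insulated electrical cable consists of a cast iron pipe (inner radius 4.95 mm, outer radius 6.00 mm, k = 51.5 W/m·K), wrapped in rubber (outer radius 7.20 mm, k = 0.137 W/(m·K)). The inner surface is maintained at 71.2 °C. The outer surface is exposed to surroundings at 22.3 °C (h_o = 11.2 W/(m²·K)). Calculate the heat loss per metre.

Resistance network (inner→outer):
  R'_cast iron = ln(0.00600/0.00495)/(2πk) = 0.1924/(2π·51.5) = 5.945×10^-4 m·K/W
  R'_rubber = ln(0.00720/0.00600)/(2πk) = 0.1823/(2π·0.137) = 0.2118 m·K/W
  R'_conv,out = 1/(2πr h) = 1/(2π·0.00720·11.2) = 1.974 m·K/W
ΣR = 5.945×10^-4 + 0.2118 + 1.974 = 2.186 m·K/W
Q' = ΔT/ΣR = (71.2 °C − 22.3 °C)/2.186 = 22.4 W/m

Q' = 22.4 W/m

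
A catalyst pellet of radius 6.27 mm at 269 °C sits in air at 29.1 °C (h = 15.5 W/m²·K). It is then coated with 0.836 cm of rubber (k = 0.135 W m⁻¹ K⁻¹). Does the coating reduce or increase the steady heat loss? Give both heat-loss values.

increases: 1.84 → 3.09 W

Critical radius for a sphere: r_cr = 2k/h = 0.0174 m = 1.74 cm.
Outer radius after coating: r₂ = 0.00627 + 0.00836 = 0.01463 m.
Since r₁ < r_cr and r₂ ≤ r_cr, the coating moves toward the maximum at r_cr — heat loss rises.
Bare: R = 1/(4πr₁²h) = 130.6 K/W; Q = 239.9/130.6 = 1.84 W.
Coated: R = R_cond + R_conv = 77.71 K/W; Q = 239.9/77.71 = 3.09 W.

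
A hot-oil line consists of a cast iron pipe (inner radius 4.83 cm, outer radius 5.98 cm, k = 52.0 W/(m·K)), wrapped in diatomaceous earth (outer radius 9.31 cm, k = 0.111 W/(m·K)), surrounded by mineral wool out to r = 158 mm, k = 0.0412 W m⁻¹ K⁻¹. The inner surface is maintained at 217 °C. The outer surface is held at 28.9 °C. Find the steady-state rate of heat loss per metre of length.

Q' = 70.2 W/m

Series thermal resistances, inner to outer:
  R'_cast iron = ln(0.0598/0.0483)/(2πk) = 0.2136/(2π·52.0) = 6.537×10^-4 m·K/W
  R'_diatomaceous earth = ln(0.0931/0.0598)/(2πk) = 0.4427/(2π·0.111) = 0.6347 m·K/W
  R'_mineral wool = ln(0.158/0.0931)/(2πk) = 0.5289/(2π·0.0412) = 2.043 m·K/W
ΣR = 6.537×10^-4 + 0.6347 + 2.043 = 2.678 m·K/W
Q' = ΔT/ΣR = (217 °C − 28.9 °C)/2.678 = 70.2 W/m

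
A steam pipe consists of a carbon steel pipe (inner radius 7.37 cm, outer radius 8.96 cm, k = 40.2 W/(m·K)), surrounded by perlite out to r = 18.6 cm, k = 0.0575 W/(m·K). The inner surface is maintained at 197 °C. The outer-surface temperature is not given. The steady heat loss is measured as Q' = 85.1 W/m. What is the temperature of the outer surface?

T_out = 24.9 °C

Sum the resistances:
  R'_carbon steel = ln(0.0896/0.0737)/(2πk) = 0.1954/(2π·40.2) = 7.734×10^-4 m·K/W
  R'_perlite = ln(0.186/0.0896)/(2πk) = 0.7304/(2π·0.0575) = 2.022 m·K/W
ΣR = 2.022 m·K/W
ΔT = Q'·ΣR = 85.1 × 2.022 = 172.1 K
Heat flows outward, so T_out = T_in − ΔT = 197 − 172.1 = 24.9 °C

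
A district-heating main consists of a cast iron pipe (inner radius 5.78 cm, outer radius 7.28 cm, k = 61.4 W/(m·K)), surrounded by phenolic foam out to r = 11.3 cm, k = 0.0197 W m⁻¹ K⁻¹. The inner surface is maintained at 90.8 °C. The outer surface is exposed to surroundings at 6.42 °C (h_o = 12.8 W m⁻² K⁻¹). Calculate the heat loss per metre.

Treat each layer as a resistance in series:
  R'_cast iron = ln(0.0728/0.0578)/(2πk) = 0.2307/(2π·61.4) = 5.981×10^-4 m·K/W
  R'_phenolic foam = ln(0.113/0.0728)/(2πk) = 0.4397/(2π·0.0197) = 3.552 m·K/W
  R'_conv,out = 1/(2πr h) = 1/(2π·0.113·12.8) = 0.1100 m·K/W
ΣR = 5.981×10^-4 + 3.552 + 0.1100 = 3.663 m·K/W
Q' = ΔT/ΣR = (90.8 °C − 6.42 °C)/3.663 = 23.0 W/m

Q' = 23.0 W/m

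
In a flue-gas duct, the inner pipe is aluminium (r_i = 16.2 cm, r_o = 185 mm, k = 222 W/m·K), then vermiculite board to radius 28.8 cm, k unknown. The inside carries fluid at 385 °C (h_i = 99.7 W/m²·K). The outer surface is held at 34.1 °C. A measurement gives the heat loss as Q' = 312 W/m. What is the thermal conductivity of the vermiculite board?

ΣR = ΔT/Q' = |385 − 34.1|/312 = 1.125 m·K/W
Known resistances:
  R'_conv,in = 1/(2πr h) = 1/(2π·0.162·99.7) = 0.009854 m·K/W
  R'_aluminium = ln(0.185/0.162)/(2πk) = 0.1328/(2π·222) = 9.518×10^-5 m·K/W
R_vermiculite board = ΣR − ΣR_known = 1.125 − 0.009949 = 1.115 m·K/W
ln(r₂/r₁)/(2πk) = 1.115 ⇒ k = 0.4426/(2π·1.115) = 0.0632 W/m·K

k = 0.0632 W/m·K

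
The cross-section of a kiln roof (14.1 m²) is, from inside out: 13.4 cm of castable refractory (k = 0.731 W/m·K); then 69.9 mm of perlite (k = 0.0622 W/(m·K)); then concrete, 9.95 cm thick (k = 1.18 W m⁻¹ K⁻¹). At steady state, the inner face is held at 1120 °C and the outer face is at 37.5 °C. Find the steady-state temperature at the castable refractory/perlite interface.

Resistance network (inner→outer):
  R_castable refractory = L/(kA) = 0.134/(0.731·14.1) = 0.01300 K/W
  R_perlite = L/(kA) = 0.0699/(0.0622·14.1) = 0.07970 K/W
  R_concrete = L/(kA) = 0.0995/(1.18·14.1) = 0.005980 K/W
ΣR = 0.01300 + 0.07970 + 0.005980 = 0.09868 K/W
Q = ΔT/ΣR = (1120 °C − 37.5 °C)/0.09868 = 10970 W
From the inner boundary to the castable refractory/perlite interface, ΣR_partial = 0.01300 K/W.
T_interface = T_in − Q·ΣR_partial = 1120 °C − (10970)(0.01300) = 977 °C

T = 977 °C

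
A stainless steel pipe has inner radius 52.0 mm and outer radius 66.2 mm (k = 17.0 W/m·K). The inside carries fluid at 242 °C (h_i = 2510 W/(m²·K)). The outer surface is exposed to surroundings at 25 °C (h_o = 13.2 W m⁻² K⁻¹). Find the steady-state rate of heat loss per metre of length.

Treat each layer as a resistance in series:
  R'_conv,in = 1/(2πr h) = 1/(2π·0.0520·2510) = 0.001219 m·K/W
  R'_stainless steel = ln(0.0662/0.0520)/(2πk) = 0.2414/(2π·17.0) = 0.002260 m·K/W
  R'_conv,out = 1/(2πr h) = 1/(2π·0.0662·13.2) = 0.1821 m·K/W
ΣR = 0.001219 + 0.002260 + 0.1821 = 0.1856 m·K/W
Q' = ΔT/ΣR = (242 °C − 25 °C)/0.1856 = 1170 W/m

Q' = 1170 W/m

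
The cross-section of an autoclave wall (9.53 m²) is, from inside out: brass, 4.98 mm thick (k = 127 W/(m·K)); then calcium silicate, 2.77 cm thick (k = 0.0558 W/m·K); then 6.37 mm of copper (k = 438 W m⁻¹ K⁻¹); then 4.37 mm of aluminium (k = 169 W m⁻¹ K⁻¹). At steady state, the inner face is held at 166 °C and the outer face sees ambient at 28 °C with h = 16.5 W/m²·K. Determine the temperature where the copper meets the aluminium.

T = 43.0 °C

Treat each layer as a resistance in series:
  R_brass = L/(kA) = 0.00498/(127·9.53) = 4.115×10^-6 K/W
  R_calcium silicate = L/(kA) = 0.0277/(0.0558·9.53) = 0.05209 K/W
  R_copper = L/(kA) = 0.00637/(438·9.53) = 1.526×10^-6 K/W
  R_aluminium = L/(kA) = 0.00437/(169·9.53) = 2.713×10^-6 K/W
  R_conv,out = 1/(hA) = 1/(16.5·9.53) = 0.006360 K/W
ΣR = 4.115×10^-6 + 0.05209 + 1.526×10^-6 + 2.713×10^-6 + 0.006360 = 0.05846 K/W
Q = ΔT/ΣR = (166 °C − 28 °C)/0.05846 = 2361 W
From the inner boundary to the copper/aluminium interface, ΣR_partial = 0.05210 K/W.
T_interface = T_in − Q·ΣR_partial = 166 °C − (2361)(0.05210) = 43.0 °C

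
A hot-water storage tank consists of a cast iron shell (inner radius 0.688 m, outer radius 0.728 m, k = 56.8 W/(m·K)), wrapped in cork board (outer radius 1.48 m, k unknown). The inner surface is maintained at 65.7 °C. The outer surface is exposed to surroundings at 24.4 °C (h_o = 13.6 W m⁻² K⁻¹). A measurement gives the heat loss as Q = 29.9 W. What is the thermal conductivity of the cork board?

k = 0.0403 W/m·K

ΣR = ΔT/Q = |65.7 − 24.4|/29.9 = 1.381 K/W
Known resistances:
  R_cast iron = (1/0.688 − 1/0.728)/(4πk) = 0.07986/(4π·56.8) = 1.119×10^-4 K/W
  R_conv,out = 1/(4πr²h) = 1/(4π·1.48²·13.6) = 0.002671 K/W
R_cork board = ΣR − ΣR_known = 1.381 − 0.002783 = 1.378 K/W
(1/r₁−1/r₂)/(4πk) = 1.378 ⇒ k = 0.6980/(4π·1.378) = 0.0403 W/m·K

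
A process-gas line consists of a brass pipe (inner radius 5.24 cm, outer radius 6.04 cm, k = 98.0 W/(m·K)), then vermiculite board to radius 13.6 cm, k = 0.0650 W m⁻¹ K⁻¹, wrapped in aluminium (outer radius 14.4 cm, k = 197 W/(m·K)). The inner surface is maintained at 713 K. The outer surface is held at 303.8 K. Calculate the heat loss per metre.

Series thermal resistances, inner to outer:
  R'_brass = ln(0.0604/0.0524)/(2πk) = 0.1421/(2π·98.0) = 2.307×10^-4 m·K/W
  R'_vermiculite board = ln(0.136/0.0604)/(2πk) = 0.8117/(2π·0.0650) = 1.987 m·K/W
  R'_aluminium = ln(0.144/0.136)/(2πk) = 0.05716/(2π·197) = 4.618×10^-5 m·K/W
ΣR = 2.307×10^-4 + 1.987 + 4.618×10^-5 = 1.987 m·K/W
Q' = ΔT/ΣR = (713 K − 303.8 K)/1.987 = 206 W/m

Q' = 206 W/m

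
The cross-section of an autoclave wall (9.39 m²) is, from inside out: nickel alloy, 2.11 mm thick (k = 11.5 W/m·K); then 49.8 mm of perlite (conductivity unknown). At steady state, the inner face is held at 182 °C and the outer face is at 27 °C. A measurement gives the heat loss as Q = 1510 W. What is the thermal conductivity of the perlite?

k = 0.0517 W/m·K

ΣR = ΔT/Q = |182 − 27|/1510 = 0.1026 K/W
Known resistances:
  R_nickel alloy = L/(kA) = 0.00211/(11.5·9.39) = 1.954×10^-5 K/W
R_perlite = ΣR − ΣR_known = 0.1026 − 1.954×10^-5 = 0.1026 K/W
L/(kA) = 0.1026 ⇒ k = 0.0498/(0.1026·9.39) = 0.0517 W/m·K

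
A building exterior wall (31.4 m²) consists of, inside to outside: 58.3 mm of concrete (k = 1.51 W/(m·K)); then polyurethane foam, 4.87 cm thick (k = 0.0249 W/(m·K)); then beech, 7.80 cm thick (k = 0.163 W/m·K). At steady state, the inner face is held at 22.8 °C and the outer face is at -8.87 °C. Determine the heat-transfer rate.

Q = 402 W

Resistance network (inner→outer):
  R_concrete = L/(kA) = 0.0583/(1.51·31.4) = 0.001230 K/W
  R_polyurethane foam = L/(kA) = 0.0487/(0.0249·31.4) = 0.06229 K/W
  R_beech = L/(kA) = 0.0780/(0.163·31.4) = 0.01524 K/W
ΣR = 0.001230 + 0.06229 + 0.01524 = 0.07876 K/W
Q = ΔT/ΣR = (22.8 °C − -8.87 °C)/0.07876 = 402 W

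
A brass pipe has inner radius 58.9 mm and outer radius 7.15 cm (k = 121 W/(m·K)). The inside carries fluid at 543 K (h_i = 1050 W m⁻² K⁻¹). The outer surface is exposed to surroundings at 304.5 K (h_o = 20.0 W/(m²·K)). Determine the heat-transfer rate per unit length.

Q' = 2.09 kW/m

Resistance network (inner→outer):
  R'_conv,in = 1/(2πr h) = 1/(2π·0.0589·1050) = 0.002573 m·K/W
  R'_brass = ln(0.0715/0.0589)/(2πk) = 0.1939/(2π·121) = 2.550×10^-4 m·K/W
  R'_conv,out = 1/(2πr h) = 1/(2π·0.0715·20.0) = 0.1113 m·K/W
ΣR = 0.002573 + 2.550×10^-4 + 0.1113 = 0.1141 m·K/W
Q' = ΔT/ΣR = (543 K − 304.5 K)/0.1141 = 2090 W/m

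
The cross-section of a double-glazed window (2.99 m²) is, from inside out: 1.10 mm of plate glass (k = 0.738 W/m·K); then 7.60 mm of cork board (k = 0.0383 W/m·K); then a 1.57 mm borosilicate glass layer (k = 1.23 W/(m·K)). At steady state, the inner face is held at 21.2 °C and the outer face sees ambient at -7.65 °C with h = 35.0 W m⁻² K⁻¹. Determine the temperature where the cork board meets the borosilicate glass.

Resistance network (inner→outer):
  R_plate glass = L/(kA) = 0.00110/(0.738·2.99) = 4.985×10^-4 K/W
  R_cork board = L/(kA) = 0.00760/(0.0383·2.99) = 0.06637 K/W
  R_borosilicate glass = L/(kA) = 0.00157/(1.23·2.99) = 4.269×10^-4 K/W
  R_conv,out = 1/(hA) = 1/(35.0·2.99) = 0.009556 K/W
ΣR = 4.985×10^-4 + 0.06637 + 4.269×10^-4 + 0.009556 = 0.07685 K/W
Q = ΔT/ΣR = (21.2 °C − -7.65 °C)/0.07685 = 375.4 W
From the inner boundary to the cork board/borosilicate glass interface, ΣR_partial = 0.06687 K/W.
T_interface = T_in − Q·ΣR_partial = 21.2 °C − (375.4)(0.06687) = -3.90 °C

T = -3.90 °C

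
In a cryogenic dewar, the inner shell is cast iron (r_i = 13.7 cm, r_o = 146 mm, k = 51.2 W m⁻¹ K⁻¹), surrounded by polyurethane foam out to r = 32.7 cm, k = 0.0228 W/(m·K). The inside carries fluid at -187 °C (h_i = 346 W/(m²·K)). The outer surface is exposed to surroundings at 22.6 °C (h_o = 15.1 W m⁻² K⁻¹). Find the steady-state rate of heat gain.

Treat each layer as a resistance in series:
  R_conv,in = 1/(4πr²h) = 1/(4π·0.137²·346) = 0.01225 K/W
  R_cast iron = (1/0.137 − 1/0.146)/(4πk) = 0.4500/(4π·51.2) = 6.993×10^-4 K/W
  R_polyurethane foam = (1/0.146 − 1/0.327)/(4πk) = 3.791/(4π·0.0228) = 13.23 K/W
  R_conv,out = 1/(4πr²h) = 1/(4π·0.327²·15.1) = 0.04929 K/W
ΣR = 0.01225 + 6.993×10^-4 + 13.23 + 0.04929 = 13.29 K/W
Q = ΔT/ΣR = (-187 °C − 22.6 °C)/13.29 = -15.8 W
(Negative Q ⇒ heat flows inward; heat gain = 15.8 W.)

Q = 15.8 W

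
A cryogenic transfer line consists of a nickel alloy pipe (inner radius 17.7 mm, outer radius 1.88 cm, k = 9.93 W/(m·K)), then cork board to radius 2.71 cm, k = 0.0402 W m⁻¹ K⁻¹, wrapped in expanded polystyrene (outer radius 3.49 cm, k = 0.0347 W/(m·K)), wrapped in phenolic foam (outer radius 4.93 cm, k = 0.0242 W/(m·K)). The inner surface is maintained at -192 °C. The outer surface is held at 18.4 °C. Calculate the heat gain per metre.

Q' = 43.1 W/m

Treat each layer as a resistance in series:
  R'_nickel alloy = ln(0.0188/0.0177)/(2πk) = 0.06029/(2π·9.93) = 9.663×10^-4 m·K/W
  R'_cork board = ln(0.0271/0.0188)/(2πk) = 0.3657/(2π·0.0402) = 1.448 m·K/W
  R'_expanded polystyrene = ln(0.0349/0.0271)/(2πk) = 0.2530/(2π·0.0347) = 1.160 m·K/W
  R'_phenolic foam = ln(0.0493/0.0349)/(2πk) = 0.3454/(2π·0.0242) = 2.272 m·K/W
ΣR = 9.663×10^-4 + 1.448 + 1.160 + 2.272 = 4.881 m·K/W
Q' = ΔT/ΣR = (-192 °C − 18.4 °C)/4.881 = -43.1 W/m
(Negative Q' ⇒ heat flows inward; heat gain = 43.1 W/m.)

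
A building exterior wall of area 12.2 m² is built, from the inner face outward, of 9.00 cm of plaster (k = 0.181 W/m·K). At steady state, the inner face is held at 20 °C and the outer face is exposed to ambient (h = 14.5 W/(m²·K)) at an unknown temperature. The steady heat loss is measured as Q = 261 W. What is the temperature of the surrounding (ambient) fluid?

T_out = 7.89 °C

Series resistances:
  R_plaster = L/(kA) = 0.0900/(0.181·12.2) = 0.04076 K/W
  R_conv,out = 1/(hA) = 1/(14.5·12.2) = 0.005653 K/W
ΣR = 0.04641 K/W
ΔT = Q·ΣR = 261 × 0.04641 = 12.11 K
Heat flows outward, so T_out = T_in − ΔT = 20 − 12.11 = 7.89 °C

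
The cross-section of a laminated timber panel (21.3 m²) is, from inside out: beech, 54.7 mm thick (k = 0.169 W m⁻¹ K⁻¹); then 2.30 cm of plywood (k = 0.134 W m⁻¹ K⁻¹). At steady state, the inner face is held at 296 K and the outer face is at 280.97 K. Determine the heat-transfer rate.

Series thermal resistances, inner to outer:
  R_beech = L/(kA) = 0.0547/(0.169·21.3) = 0.01520 K/W
  R_plywood = L/(kA) = 0.0230/(0.134·21.3) = 0.008058 K/W
ΣR = 0.01520 + 0.008058 = 0.02326 K/W
Q = ΔT/ΣR = (296 K − 280.97 K)/0.02326 = 646 W

Q = 646 W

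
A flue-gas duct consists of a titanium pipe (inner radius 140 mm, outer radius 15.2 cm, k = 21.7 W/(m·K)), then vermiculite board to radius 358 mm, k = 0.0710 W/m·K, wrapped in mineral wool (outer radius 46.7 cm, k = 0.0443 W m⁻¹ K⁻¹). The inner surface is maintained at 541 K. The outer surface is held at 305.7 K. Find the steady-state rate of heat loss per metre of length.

Q' = 81.8 W/m

Treat each layer as a resistance in series:
  R'_titanium = ln(0.152/0.140)/(2πk) = 0.08224/(2π·21.7) = 6.032×10^-4 m·K/W
  R'_vermiculite board = ln(0.358/0.152)/(2πk) = 0.8567/(2π·0.0710) = 1.920 m·K/W
  R'_mineral wool = ln(0.467/0.358)/(2πk) = 0.2658/(2π·0.0443) = 0.9549 m·K/W
ΣR = 6.032×10^-4 + 1.920 + 0.9549 = 2.876 m·K/W
Q' = ΔT/ΣR = (541 K − 305.7 K)/2.876 = 81.8 W/m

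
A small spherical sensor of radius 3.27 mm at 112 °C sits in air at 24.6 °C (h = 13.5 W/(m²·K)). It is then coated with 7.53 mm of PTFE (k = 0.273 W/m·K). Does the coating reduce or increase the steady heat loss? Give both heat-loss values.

Critical radius for a sphere: r_cr = 2k/h = 0.0404 m = 4.04 cm.
Outer radius after coating: r₂ = 0.00327 + 0.00753 = 0.01080 m.
Since r₁ < r_cr and r₂ ≤ r_cr, the coating moves toward the maximum at r_cr — heat loss rises.
Bare: R = 1/(4πr₁²h) = 551.3 K/W; Q = 87.4/551.3 = 0.159 W.
Coated: R = R_cond + R_conv = 112.7 K/W; Q = 87.4/112.7 = 0.776 W.

increases: 0.159 → 0.776 W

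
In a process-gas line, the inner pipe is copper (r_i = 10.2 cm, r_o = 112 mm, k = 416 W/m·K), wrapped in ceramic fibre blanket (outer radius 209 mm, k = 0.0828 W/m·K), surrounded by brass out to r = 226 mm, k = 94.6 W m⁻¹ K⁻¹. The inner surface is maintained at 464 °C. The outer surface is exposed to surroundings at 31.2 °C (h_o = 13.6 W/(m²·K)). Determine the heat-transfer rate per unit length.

Q' = 346 W/m

Resistance network (inner→outer):
  R'_copper = ln(0.112/0.102)/(2πk) = 0.09353/(2π·416) = 3.578×10^-5 m·K/W
  R'_ceramic fibre blanket = ln(0.209/0.112)/(2πk) = 0.6238/(2π·0.0828) = 1.199 m·K/W
  R'_brass = ln(0.226/0.209)/(2πk) = 0.07820/(2π·94.6) = 1.316×10^-4 m·K/W
  R'_conv,out = 1/(2πr h) = 1/(2π·0.226·13.6) = 0.05178 m·K/W
ΣR = 3.578×10^-5 + 1.199 + 1.316×10^-4 + 0.05178 = 1.251 m·K/W
Q' = ΔT/ΣR = (464 °C − 31.2 °C)/1.251 = 346 W/m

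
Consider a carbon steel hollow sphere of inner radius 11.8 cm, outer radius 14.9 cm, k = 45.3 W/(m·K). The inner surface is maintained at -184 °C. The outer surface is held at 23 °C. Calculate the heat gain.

Q = 4πk·ΔT/(1/r₁ − 1/r₂) = 4π × 45.3 × 207 / (1/0.118 − 1/0.149) = 66800 W

Q = 66800 W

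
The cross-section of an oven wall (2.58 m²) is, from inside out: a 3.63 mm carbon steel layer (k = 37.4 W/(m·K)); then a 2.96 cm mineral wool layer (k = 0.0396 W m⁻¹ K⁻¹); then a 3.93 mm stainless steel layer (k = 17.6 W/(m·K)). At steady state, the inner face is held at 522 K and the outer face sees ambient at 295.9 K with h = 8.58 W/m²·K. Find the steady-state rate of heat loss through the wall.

Treat each layer as a resistance in series:
  R_carbon steel = L/(kA) = 0.00363/(37.4·2.58) = 3.762×10^-5 K/W
  R_mineral wool = L/(kA) = 0.0296/(0.0396·2.58) = 0.2897 K/W
  R_stainless steel = L/(kA) = 0.00393/(17.6·2.58) = 8.655×10^-5 K/W
  R_conv,out = 1/(hA) = 1/(8.58·2.58) = 0.04517 K/W
ΣR = 3.762×10^-5 + 0.2897 + 8.655×10^-5 + 0.04517 = 0.3350 K/W
Q = ΔT/ΣR = (522 K − 295.9 K)/0.3350 = 675 W

Q = 675 W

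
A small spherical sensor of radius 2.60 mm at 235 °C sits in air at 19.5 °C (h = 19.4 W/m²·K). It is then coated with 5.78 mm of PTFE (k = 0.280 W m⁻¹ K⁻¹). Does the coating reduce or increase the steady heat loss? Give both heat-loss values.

Critical radius for a sphere: r_cr = 2k/h = 0.0289 m = 2.89 cm.
Outer radius after coating: r₂ = 0.00260 + 0.00578 = 0.00838 m.
Since r₁ < r_cr and r₂ ≤ r_cr, the coating moves toward the maximum at r_cr — heat loss rises.
Bare: R = 1/(4πr₁²h) = 606.8 K/W; Q = 215.5/606.8 = 0.355 W.
Coated: R = R_cond + R_conv = 133.8 K/W; Q = 215.5/133.8 = 1.61 W.

increases: 0.355 → 1.61 W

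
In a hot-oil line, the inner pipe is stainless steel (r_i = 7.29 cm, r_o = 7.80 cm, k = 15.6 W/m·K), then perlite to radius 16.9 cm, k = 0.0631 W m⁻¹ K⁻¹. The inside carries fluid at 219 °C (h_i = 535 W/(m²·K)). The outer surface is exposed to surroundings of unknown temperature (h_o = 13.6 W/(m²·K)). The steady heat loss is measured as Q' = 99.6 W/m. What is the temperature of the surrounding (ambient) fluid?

Sum the resistances:
  R'_conv,in = 1/(2πr h) = 1/(2π·0.0729·535) = 0.004081 m·K/W
  R'_stainless steel = ln(0.0780/0.0729)/(2πk) = 0.06762/(2π·15.6) = 6.899×10^-4 m·K/W
  R'_perlite = ln(0.169/0.0780)/(2πk) = 0.7732/(2π·0.0631) = 1.950 m·K/W
  R'_conv,out = 1/(2πr h) = 1/(2π·0.169·13.6) = 0.06925 m·K/W
ΣR = 2.024 m·K/W
ΔT = Q'·ΣR = 99.6 × 2.024 = 201.6 K
Heat flows outward, so T_out = T_in − ΔT = 219 − 201.6 = 17.4 °C

T_out = 17.4 °C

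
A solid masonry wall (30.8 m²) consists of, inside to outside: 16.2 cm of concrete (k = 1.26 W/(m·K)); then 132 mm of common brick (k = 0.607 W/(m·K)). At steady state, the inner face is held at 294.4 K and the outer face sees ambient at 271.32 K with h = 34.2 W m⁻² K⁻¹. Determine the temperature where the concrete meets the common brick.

Series thermal resistances, inner to outer:
  R_concrete = L/(kA) = 0.162/(1.26·30.8) = 0.004174 K/W
  R_common brick = L/(kA) = 0.132/(0.607·30.8) = 0.007060 K/W
  R_conv,out = 1/(hA) = 1/(34.2·30.8) = 9.493×10^-4 K/W
ΣR = 0.004174 + 0.007060 + 9.493×10^-4 = 0.01218 K/W
Q = ΔT/ΣR = (294.4 K − 271.32 K)/0.01218 = 1895 W
From the inner boundary to the concrete/common brick interface, ΣR_partial = 0.004174 K/W.
T_interface = T_in − Q·ΣR_partial = 294.4 K − (1895)(0.004174) = 286.5 K

T = 286.5 K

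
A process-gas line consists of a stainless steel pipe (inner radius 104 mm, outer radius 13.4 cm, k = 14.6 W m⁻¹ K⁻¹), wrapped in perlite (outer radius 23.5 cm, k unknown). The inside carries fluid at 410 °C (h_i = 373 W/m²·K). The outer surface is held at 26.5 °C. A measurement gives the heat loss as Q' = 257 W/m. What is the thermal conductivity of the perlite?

k = 0.0602 W/m·K

ΣR = ΔT/Q' = |410 − 26.5|/257 = 1.492 m·K/W
Known resistances:
  R'_conv,in = 1/(2πr h) = 1/(2π·0.104·373) = 0.004103 m·K/W
  R'_stainless steel = ln(0.134/0.104)/(2πk) = 0.2534/(2π·14.6) = 0.002763 m·K/W
R_perlite = ΣR − ΣR_known = 1.492 − 0.006866 = 1.485 m·K/W
ln(r₂/r₁)/(2πk) = 1.485 ⇒ k = 0.5617/(2π·1.485) = 0.0602 W/m·K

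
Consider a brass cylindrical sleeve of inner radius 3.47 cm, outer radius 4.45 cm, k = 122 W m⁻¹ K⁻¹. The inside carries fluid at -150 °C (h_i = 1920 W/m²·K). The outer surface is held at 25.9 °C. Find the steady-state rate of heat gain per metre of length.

Series thermal resistances, inner to outer:
  R'_conv,in = 1/(2πr h) = 1/(2π·0.0347·1920) = 0.002389 m·K/W
  R'_brass = ln(0.0445/0.0347)/(2πk) = 0.2487/(2π·122) = 3.245×10^-4 m·K/W
ΣR = 0.002389 + 3.245×10^-4 = 0.002714 m·K/W
Q' = ΔT/ΣR = (-150 °C − 25.9 °C)/0.002714 = -64800 W/m
(Negative Q' ⇒ heat flows inward; heat gain = 64800 W/m.)

Q' = 64.8 kW/m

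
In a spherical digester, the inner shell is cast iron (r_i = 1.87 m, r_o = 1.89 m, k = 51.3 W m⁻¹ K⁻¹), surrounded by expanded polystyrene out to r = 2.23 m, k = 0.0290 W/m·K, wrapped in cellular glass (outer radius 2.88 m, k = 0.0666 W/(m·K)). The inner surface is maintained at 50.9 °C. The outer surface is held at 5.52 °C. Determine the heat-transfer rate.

Q = 133 W

Series thermal resistances, inner to outer:
  R_cast iron = (1/1.87 − 1/1.89)/(4πk) = 0.005659/(4π·51.3) = 8.778×10^-6 K/W
  R_expanded polystyrene = (1/1.89 − 1/2.23)/(4πk) = 0.08067/(4π·0.0290) = 0.2214 K/W
  R_cellular glass = (1/2.23 − 1/2.88)/(4πk) = 0.1012/(4π·0.0666) = 0.1209 K/W
ΣR = 8.778×10^-6 + 0.2214 + 0.1209 = 0.3423 K/W
Q = ΔT/ΣR = (50.9 °C − 5.52 °C)/0.3423 = 133 W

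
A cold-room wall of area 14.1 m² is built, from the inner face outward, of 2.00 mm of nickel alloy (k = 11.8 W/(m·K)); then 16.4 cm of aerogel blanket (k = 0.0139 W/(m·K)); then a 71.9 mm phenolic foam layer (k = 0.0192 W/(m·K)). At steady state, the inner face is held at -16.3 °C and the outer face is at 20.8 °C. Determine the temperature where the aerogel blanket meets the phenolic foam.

Resistance network (inner→outer):
  R_nickel alloy = L/(kA) = 0.00200/(11.8·14.1) = 1.202×10^-5 K/W
  R_aerogel blanket = L/(kA) = 0.164/(0.0139·14.1) = 0.8368 K/W
  R_phenolic foam = L/(kA) = 0.0719/(0.0192·14.1) = 0.2656 K/W
ΣR = 1.202×10^-5 + 0.8368 + 0.2656 = 1.102 K/W
Q = ΔT/ΣR = (-16.3 °C − 20.8 °C)/1.102 = -33.67 W
From the inner boundary to the aerogel blanket/phenolic foam interface, ΣR_partial = 0.8368 K/W.
T_interface = T_in − Q·ΣR_partial = -16.3 °C − (-33.67)(0.8368) = 11.9 °C

T = 11.9 °C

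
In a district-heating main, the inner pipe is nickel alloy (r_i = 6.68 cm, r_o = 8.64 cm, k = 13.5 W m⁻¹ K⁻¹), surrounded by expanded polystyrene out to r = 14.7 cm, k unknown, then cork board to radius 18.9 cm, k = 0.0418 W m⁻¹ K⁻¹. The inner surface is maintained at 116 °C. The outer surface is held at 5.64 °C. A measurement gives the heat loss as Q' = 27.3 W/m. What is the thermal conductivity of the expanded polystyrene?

ΣR = ΔT/Q' = |116 − 5.64|/27.3 = 4.042 m·K/W
Known resistances:
  R'_nickel alloy = ln(0.0864/0.0668)/(2πk) = 0.2573/(2π·13.5) = 0.003033 m·K/W
  R'_cork board = ln(0.189/0.147)/(2πk) = 0.2513/(2π·0.0418) = 0.9569 m·K/W
R_expanded polystyrene = ΣR − ΣR_known = 4.042 − 0.9599 = 3.082 m·K/W
ln(r₂/r₁)/(2πk) = 3.082 ⇒ k = 0.5314/(2π·3.082) = 0.0274 W/m·K

k = 0.0274 W/m·K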